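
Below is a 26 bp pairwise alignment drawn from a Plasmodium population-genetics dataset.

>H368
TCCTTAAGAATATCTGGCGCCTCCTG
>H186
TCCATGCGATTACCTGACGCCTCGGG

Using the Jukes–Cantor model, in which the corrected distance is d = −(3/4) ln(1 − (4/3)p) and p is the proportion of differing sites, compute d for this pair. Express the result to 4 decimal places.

Differing sites — 4:T/A; 6:A/G; 7:A/C; 10:A/T; 13:T/C; 17:G/A; 24:C/G; 25:T/G.
p = 8/26 = 0.307692.
d = −0.75 · ln(1 − (4/3)·0.307692) = −0.75 · ln(0.589744) = −0.75 · (-0.528067) = 0.3961.

0.3961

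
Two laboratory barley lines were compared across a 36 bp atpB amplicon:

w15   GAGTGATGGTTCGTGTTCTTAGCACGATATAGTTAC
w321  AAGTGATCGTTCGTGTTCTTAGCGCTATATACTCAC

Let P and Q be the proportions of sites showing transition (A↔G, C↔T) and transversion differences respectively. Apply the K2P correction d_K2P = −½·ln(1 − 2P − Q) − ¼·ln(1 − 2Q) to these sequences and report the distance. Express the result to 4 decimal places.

0.1894

Differing sites — 1:G/A (Ti); 8:G/C (Tv); 24:A/G (Ti); 26:G/T (Tv); 32:G/C (Tv); 34:T/C (Ti).
Of the 6 differences, 3 transitions and 3 transversions over 36 sites: P = 3/36 = 0.083333, Q = 3/36 = 0.083333.
d = −0.5·ln(0.750001) − 0.25·ln(0.833334) = −0.5·(-0.287681) − 0.25·(-0.182321) = 0.1894.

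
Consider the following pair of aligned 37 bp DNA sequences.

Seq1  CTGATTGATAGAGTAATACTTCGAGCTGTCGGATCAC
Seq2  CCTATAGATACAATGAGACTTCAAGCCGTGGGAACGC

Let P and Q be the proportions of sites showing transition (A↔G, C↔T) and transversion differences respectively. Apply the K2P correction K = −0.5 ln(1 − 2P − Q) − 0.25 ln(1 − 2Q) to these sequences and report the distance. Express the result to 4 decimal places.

0.4312

Mismatches occur at site 2 (T↔C, transition), site 3 (G↔T, transversion), site 6 (T↔A, transversion), site 11 (G↔C, transversion), site 13 (G↔A, transition), site 15 (A↔G, transition), site 17 (T↔G, transversion), site 23 (G↔A, transition), site 27 (T↔C, transition), site 30 (C↔G, transversion), site 34 (T↔A, transversion), site 36 (A↔G, transition).
Of the 12 differences, 6 transitions and 6 transversions over 37 sites: P = 6/37 = 0.162162, Q = 6/37 = 0.162162.
d = −0.5·ln(0.513514) − 0.25·ln(0.675676) = −0.5·(-0.666478) − 0.25·(-0.392042) = 0.4312.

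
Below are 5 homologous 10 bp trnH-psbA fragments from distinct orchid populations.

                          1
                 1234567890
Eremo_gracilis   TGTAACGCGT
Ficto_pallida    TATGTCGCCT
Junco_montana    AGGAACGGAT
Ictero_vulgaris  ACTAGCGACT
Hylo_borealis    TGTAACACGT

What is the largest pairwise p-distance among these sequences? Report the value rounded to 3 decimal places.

Pairwise Hamming distances:
  Eremo_gracilis vs Ficto_pallida: 4
  Eremo_gracilis vs Junco_montana: 4
  Eremo_gracilis vs Ictero_vulgaris: 5
  Eremo_gracilis vs Hylo_borealis: 1
  Ficto_pallida vs Junco_montana: 7
  Ficto_pallida vs Ictero_vulgaris: 5
  Ficto_pallida vs Hylo_borealis: 5
  Junco_montana vs Ictero_vulgaris: 5
  Junco_montana vs Hylo_borealis: 5
  Ictero_vulgaris vs Hylo_borealis: 6
The largest is 7 mismatches, between Ficto_pallida and Junco_montana; p = 7/10 = 0.700.

0.700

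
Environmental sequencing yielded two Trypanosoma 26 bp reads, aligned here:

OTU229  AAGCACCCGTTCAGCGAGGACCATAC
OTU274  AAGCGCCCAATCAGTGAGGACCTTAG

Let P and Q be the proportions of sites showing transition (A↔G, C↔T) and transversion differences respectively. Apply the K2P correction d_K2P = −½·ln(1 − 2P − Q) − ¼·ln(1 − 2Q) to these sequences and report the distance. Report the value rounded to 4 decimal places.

Differing sites — 5:A/G (Ti); 9:G/A (Ti); 10:T/A (Tv); 15:C/T (Ti); 23:A/T (Tv); 26:C/G (Tv).
Of the 6 differences, 3 transitions and 3 transversions over 26 sites: P = 3/26 = 0.115385, Q = 3/26 = 0.115385.
d = −0.5·ln(0.653845) − 0.25·ln(0.769230) = −0.5·(-0.424885) − 0.25·(-0.262365) = 0.2780.

0.2780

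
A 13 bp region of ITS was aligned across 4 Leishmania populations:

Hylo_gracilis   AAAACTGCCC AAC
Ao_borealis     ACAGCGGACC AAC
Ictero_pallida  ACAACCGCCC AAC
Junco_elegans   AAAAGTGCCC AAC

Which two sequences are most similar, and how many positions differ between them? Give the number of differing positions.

Pairwise Hamming distances:
  Hylo_gracilis vs Ao_borealis: 4
  Hylo_gracilis vs Ictero_pallida: 2
  Hylo_gracilis vs Junco_elegans: 1
  Ao_borealis vs Ictero_pallida: 3
  Ao_borealis vs Junco_elegans: 5
  Ictero_pallida vs Junco_elegans: 3
The smallest is 1, between Hylo_gracilis and Junco_elegans.

1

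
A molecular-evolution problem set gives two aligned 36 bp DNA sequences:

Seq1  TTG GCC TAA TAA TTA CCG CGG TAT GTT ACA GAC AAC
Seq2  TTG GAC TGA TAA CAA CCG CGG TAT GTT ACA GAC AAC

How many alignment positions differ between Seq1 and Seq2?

4

Mismatches occur at site 5 (C↔A), site 8 (A↔G), site 13 (T↔C), site 14 (T↔A).
That gives 4 mismatches out of 36 aligned sites, so the Hamming distance is 4.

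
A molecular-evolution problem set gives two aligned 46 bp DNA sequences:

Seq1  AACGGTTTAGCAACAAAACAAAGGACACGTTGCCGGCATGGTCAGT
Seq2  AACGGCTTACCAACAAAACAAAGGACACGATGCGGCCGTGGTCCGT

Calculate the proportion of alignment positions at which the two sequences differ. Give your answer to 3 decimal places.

0.152

Differing sites — 6:T/C; 10:G/C; 30:T/A; 34:C/G; 36:G/C; 38:A/G; 44:A/C.
There are 7 differences over 46 sites, so p = 7/46 = 0.152.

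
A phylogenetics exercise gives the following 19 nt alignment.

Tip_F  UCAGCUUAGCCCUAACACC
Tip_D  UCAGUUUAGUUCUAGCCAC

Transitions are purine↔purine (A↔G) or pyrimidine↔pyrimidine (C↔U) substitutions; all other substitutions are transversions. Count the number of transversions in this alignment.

Differing sites — 5:C/U (Ti); 10:C/U (Ti); 11:C/U (Ti); 15:A/G (Ti); 17:A/C (Tv); 18:C/A (Tv).
Of the 6 differences, 4 transitions and 2 transversions, so the answer is 2.

2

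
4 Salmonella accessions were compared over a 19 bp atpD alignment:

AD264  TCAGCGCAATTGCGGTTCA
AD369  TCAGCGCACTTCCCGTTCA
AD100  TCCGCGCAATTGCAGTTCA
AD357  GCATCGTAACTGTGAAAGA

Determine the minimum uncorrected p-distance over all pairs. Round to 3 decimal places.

Pairwise Hamming distances:
  AD264 vs AD369: 3
  AD264 vs AD100: 2
  AD264 vs AD357: 9
  AD369 vs AD100: 4
  AD369 vs AD357: 12
  AD100 vs AD357: 11
The smallest is 2 mismatches, between AD264 and AD100; p = 2/19 = 0.105.

0.105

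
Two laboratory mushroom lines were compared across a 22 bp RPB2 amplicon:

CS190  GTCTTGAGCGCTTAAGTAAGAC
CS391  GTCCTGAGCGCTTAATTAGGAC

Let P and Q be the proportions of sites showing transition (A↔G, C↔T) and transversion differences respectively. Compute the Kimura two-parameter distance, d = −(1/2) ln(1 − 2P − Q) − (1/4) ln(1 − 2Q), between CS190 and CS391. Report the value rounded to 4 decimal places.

Mismatches occur at site 4 (T↔C, transition), site 16 (G↔T, transversion), site 19 (A↔G, transition).
Of the 3 differences, 2 transitions and 1 transversion over 22 sites: P = 2/22 = 0.090909, Q = 1/22 = 0.045455.
d = −0.5·ln(0.772727) − 0.25·ln(0.909090) = −0.5·(-0.257829) − 0.25·(-0.095311) = 0.1527.

0.1527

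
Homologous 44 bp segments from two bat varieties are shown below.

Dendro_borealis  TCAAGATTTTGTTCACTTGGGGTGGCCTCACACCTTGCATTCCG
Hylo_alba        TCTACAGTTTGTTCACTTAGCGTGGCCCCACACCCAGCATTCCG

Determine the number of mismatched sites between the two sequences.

8

The sequences differ at positions 3 (A/T), 5 (G/C), 7 (T/G), 19 (G/A), 21 (G/C), 28 (T/C), 35 (T/C), 36 (T/A).
That gives 8 mismatches out of 44 aligned sites, so the Hamming distance is 8.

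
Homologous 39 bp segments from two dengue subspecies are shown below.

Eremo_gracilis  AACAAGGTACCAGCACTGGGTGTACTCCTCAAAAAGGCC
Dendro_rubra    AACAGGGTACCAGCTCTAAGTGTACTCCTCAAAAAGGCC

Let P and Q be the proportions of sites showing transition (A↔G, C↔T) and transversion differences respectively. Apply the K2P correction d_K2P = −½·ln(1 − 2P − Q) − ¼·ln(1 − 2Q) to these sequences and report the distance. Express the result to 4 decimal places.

Mismatches occur at site 5 (A/G, transition), site 15 (A/T, transversion), site 18 (G/A, transition), site 19 (G/A, transition).
Of the 4 differences, 3 transitions and 1 transversion over 39 sites: P = 3/39 = 0.076923, Q = 1/39 = 0.025641.
d = −0.5·ln(0.820513) − 0.25·ln(0.948718) = −0.5·(-0.197826) − 0.25·(-0.052644) = 0.1121.

0.1121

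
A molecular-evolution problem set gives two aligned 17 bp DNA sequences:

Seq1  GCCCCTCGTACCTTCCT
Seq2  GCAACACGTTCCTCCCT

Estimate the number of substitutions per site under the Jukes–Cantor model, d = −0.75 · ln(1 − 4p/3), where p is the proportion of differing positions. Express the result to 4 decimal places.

0.3734

Mismatches occur at site 3 (C/A), site 4 (C/A), site 6 (T/A), site 10 (A/T), site 14 (T/C).
p = 5/17 = 0.294118.
d = −0.75 · ln(1 − (4/3)·0.294118) = −0.75 · ln(0.607843) = −0.75 · (-0.497839) = 0.3734.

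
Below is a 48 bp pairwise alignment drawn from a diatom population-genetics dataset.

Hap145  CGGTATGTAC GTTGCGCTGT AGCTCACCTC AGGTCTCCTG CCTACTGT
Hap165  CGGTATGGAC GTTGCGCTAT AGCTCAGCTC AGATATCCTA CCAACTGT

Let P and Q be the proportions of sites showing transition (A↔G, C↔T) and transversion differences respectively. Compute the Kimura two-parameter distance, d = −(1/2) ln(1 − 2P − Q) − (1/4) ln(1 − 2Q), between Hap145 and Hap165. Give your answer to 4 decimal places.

0.1624

Differing sites — 8:T/G (Tv); 19:G/A (Ti); 27:C/G (Tv); 33:G/A (Ti); 35:C/A (Tv); 40:G/A (Ti); 43:T/A (Tv).
Of the 7 differences, 3 transitions and 4 transversions over 48 sites: P = 3/48 = 0.062500, Q = 4/48 = 0.083333.
d = −0.5·ln(0.791667) − 0.25·ln(0.833334) = −0.5·(-0.233614) − 0.25·(-0.182321) = 0.1624.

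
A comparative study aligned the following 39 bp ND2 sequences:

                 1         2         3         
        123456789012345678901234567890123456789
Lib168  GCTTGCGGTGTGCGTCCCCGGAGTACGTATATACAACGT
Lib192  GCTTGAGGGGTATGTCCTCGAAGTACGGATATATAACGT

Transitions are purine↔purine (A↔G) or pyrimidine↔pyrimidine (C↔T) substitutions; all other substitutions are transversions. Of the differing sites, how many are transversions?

The sequences differ at positions 6 (C/A, transversion), 9 (T/G, transversion), 12 (G/A, transition), 13 (C/T, transition), 18 (C/T, transition), 21 (G/A, transition), 28 (T/G, transversion), 34 (C/T, transition).
Of the 8 differences, 5 transitions and 3 transversions, so the answer is 3.

3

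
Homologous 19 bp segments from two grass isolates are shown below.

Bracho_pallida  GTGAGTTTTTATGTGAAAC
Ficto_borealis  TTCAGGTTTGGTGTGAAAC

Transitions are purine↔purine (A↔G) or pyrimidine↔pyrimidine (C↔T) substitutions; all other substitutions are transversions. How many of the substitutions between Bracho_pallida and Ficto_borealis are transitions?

1

Mismatches occur at site 1 (G/T, transversion), site 3 (G/C, transversion), site 6 (T/G, transversion), site 10 (T/G, transversion), site 11 (A/G, transition).
Of the 5 differences, 1 transition and 4 transversions, so the answer is 1.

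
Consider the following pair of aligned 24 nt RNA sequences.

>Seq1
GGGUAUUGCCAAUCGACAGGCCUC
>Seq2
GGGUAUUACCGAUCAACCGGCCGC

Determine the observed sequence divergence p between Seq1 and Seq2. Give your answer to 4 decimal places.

The sequences differ at positions 8 (G/A), 11 (A/G), 15 (G/A), 18 (A/C), 23 (U/G).
There are 5 differences over 24 sites, so p = 5/24 = 0.2083.

0.2083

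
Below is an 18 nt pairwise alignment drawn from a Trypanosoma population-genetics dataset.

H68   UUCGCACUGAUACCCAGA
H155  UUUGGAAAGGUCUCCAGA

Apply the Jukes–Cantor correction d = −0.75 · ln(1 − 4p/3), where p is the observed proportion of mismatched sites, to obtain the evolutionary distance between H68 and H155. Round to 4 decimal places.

The sequences differ at positions 3 (C/U), 5 (C/G), 7 (C/A), 8 (U/A), 10 (A/G), 12 (A/C), 13 (C/U).
p = 7/18 = 0.388889.
d = −0.75 · ln(1 − (4/3)·0.388889) = −0.75 · ln(0.481481) = −0.75 · (-0.730889) = 0.5482.

0.5482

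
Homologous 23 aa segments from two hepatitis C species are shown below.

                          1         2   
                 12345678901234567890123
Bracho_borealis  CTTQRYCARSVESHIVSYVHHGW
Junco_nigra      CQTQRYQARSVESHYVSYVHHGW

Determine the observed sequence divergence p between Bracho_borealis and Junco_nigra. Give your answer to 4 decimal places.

Differing sites — 2:T/Q; 7:C/Q; 15:I/Y.
There are 3 differences over 23 sites, so p = 3/23 = 0.1304.

0.1304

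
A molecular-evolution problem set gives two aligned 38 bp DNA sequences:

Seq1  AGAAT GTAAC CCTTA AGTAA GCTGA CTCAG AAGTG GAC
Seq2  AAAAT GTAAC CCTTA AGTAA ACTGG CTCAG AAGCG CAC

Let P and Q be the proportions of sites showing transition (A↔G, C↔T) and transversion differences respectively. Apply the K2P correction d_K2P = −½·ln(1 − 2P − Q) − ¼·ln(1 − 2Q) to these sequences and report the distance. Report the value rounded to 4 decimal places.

The sequences differ at positions 2 (G/A, transition), 21 (G/A, transition), 25 (A/G, transition), 34 (T/C, transition), 36 (G/C, transversion).
Of the 5 differences, 4 transitions and 1 transversion over 38 sites: P = 4/38 = 0.105263, Q = 1/38 = 0.026316.
d = −0.5·ln(0.763158) − 0.25·ln(0.947368) = −0.5·(-0.270290) − 0.25·(-0.054068) = 0.1487.

0.1487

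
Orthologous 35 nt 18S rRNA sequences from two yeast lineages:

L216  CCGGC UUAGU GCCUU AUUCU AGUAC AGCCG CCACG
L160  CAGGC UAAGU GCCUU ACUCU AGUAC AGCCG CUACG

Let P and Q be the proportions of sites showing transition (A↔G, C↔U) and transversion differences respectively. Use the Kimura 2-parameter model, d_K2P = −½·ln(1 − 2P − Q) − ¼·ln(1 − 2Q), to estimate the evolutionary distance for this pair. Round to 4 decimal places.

The sequences differ at positions 2 (C/A, transversion), 7 (U/A, transversion), 17 (U/C, transition), 32 (C/U, transition).
Of the 4 differences, 2 transitions and 2 transversions over 35 sites: P = 2/35 = 0.057143, Q = 2/35 = 0.057143.
d = −0.5·ln(0.828571) − 0.25·ln(0.885714) = −0.5·(-0.188053) − 0.25·(-0.121361) = 0.1244.

0.1244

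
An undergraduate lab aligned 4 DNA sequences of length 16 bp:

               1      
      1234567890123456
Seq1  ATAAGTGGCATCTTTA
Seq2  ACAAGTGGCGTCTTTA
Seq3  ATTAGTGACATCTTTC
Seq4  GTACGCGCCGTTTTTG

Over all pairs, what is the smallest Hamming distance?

Pairwise Hamming distances:
  Seq1 vs Seq2: 2
  Seq1 vs Seq3: 3
  Seq1 vs Seq4: 7
  Seq2 vs Seq3: 5
  Seq2 vs Seq4: 7
  Seq3 vs Seq4: 8
The smallest is 2, between Seq1 and Seq2.

2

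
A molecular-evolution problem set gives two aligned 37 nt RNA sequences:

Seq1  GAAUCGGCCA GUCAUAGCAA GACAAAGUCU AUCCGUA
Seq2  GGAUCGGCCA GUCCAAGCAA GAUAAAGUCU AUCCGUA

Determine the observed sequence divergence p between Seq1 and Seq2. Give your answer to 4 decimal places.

0.1081

Differing sites — 2:A/G; 14:A/C; 15:U/A; 23:C/U.
There are 4 differences over 37 sites, so p = 4/37 = 0.1081.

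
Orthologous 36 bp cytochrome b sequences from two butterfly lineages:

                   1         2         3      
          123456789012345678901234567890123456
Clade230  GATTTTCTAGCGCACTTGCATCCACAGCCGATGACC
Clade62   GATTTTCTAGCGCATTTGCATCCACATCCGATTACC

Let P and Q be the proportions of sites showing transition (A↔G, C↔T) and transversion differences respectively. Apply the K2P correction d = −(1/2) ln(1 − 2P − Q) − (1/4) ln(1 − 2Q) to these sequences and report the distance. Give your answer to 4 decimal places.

Differing sites — 15:C/T (Ti); 27:G/T (Tv); 33:G/T (Tv).
Of the 3 differences, 1 transition and 2 transversions over 36 sites: P = 1/36 = 0.027778, Q = 2/36 = 0.055556.
d = −0.5·ln(0.888888) − 0.25·ln(0.888888) = −0.5·(-0.117784) − 0.25·(-0.117784) = 0.0883.

0.0883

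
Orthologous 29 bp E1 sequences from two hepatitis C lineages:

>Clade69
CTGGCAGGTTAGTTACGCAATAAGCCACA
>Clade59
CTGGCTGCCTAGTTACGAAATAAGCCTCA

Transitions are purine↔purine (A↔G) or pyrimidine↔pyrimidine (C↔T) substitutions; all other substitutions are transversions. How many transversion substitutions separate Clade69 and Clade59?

4

Mismatches occur at site 6 (A/T, transversion), site 8 (G/C, transversion), site 9 (T/C, transition), site 18 (C/A, transversion), site 27 (A/T, transversion).
Of the 5 differences, 1 transition and 4 transversions, so the answer is 4.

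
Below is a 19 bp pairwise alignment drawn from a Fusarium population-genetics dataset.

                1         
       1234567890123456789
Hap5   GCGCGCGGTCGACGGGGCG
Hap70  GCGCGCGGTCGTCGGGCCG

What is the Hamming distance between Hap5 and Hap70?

Mismatches occur at site 12 (A→T), site 17 (G→C).
That gives 2 mismatches out of 19 aligned sites, so the Hamming distance is 2.

2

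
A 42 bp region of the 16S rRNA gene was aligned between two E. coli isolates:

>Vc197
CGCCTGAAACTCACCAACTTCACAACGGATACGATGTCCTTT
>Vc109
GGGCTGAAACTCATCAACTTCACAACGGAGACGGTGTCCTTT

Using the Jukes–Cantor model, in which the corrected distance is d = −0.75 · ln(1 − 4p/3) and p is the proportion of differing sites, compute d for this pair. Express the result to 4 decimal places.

0.1296

Mismatches occur at site 1 (C/G), site 3 (C/G), site 14 (C/T), site 30 (T/G), site 34 (A/G).
p = 5/42 = 0.119048.
d = −0.75 · ln(1 − (4/3)·0.119048) = −0.75 · ln(0.841269) = −0.75 · (-0.172844) = 0.1296.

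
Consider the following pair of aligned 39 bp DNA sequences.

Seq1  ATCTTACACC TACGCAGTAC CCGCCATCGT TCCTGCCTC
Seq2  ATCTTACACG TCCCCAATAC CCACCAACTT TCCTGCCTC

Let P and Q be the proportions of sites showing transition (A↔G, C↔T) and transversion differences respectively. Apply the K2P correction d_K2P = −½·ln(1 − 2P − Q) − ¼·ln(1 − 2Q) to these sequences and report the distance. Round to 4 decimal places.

Differing sites — 10:C/G (Tv); 12:A/C (Tv); 14:G/C (Tv); 17:G/A (Ti); 23:G/A (Ti); 27:T/A (Tv); 29:G/T (Tv).
Of the 7 differences, 2 transitions and 5 transversions over 39 sites: P = 2/39 = 0.051282, Q = 5/39 = 0.128205.
d = −0.5·ln(0.769231) − 0.25·ln(0.743590) = −0.5·(-0.262364) − 0.25·(-0.296265) = 0.2052.

0.2052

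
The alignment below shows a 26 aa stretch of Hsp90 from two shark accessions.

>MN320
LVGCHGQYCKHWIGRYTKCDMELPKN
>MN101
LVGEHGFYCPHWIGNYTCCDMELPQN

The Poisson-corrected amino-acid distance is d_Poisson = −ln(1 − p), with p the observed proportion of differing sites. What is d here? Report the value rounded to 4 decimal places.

0.2624

The sequences differ at positions 4 (C/E), 7 (Q/F), 10 (K/P), 15 (R/N), 18 (K/C), 25 (K/Q).
p = 6/26 = 0.230769.
d = −ln(1 − 0.230769) = −ln(0.769231) = 0.2624.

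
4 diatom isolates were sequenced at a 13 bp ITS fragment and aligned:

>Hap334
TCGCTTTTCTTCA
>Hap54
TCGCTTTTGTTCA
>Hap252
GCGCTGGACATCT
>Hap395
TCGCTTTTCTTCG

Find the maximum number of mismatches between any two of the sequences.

7

Pairwise Hamming distances:
  Hap334 vs Hap54: 1
  Hap334 vs Hap252: 6
  Hap334 vs Hap395: 1
  Hap54 vs Hap252: 7
  Hap54 vs Hap395: 2
  Hap252 vs Hap395: 6
The largest is 7, between Hap54 and Hap252.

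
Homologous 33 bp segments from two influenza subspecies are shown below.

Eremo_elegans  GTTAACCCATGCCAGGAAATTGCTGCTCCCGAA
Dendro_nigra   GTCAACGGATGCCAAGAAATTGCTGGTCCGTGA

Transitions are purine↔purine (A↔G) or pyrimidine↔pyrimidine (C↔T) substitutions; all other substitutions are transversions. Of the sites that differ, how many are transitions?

Mismatches occur at site 3 (T↔C, transition), site 7 (C↔G, transversion), site 8 (C↔G, transversion), site 15 (G↔A, transition), site 26 (C↔G, transversion), site 30 (C↔G, transversion), site 31 (G↔T, transversion), site 32 (A↔G, transition).
Of the 8 differences, 3 transitions and 5 transversions, so the answer is 3.

3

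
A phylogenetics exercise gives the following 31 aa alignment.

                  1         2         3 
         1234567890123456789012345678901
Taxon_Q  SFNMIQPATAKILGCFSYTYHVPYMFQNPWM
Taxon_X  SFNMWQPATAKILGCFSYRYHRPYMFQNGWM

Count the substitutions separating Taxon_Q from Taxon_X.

The sequences differ at positions 5 (I/W), 19 (T/R), 22 (V/R), 29 (P/G).
That gives 4 mismatches out of 31 aligned sites, so the Hamming distance is 4.

4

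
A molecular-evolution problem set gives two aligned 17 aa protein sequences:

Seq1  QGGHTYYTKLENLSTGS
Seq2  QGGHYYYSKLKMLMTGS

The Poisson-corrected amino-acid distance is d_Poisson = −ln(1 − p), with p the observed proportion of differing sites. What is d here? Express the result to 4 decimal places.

0.3483

Differing sites — 5:T/Y; 8:T/S; 11:E/K; 12:N/M; 14:S/M.
p = 5/17 = 0.294118.
d = −ln(1 − 0.294118) = −ln(0.705882) = 0.3483.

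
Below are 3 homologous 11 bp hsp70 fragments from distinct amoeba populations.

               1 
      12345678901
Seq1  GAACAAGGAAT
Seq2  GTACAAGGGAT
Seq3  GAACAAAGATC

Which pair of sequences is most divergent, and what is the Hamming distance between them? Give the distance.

5

Pairwise Hamming distances:
  Seq1 vs Seq2: 2
  Seq1 vs Seq3: 3
  Seq2 vs Seq3: 5
The largest is 5, between Seq2 and Seq3.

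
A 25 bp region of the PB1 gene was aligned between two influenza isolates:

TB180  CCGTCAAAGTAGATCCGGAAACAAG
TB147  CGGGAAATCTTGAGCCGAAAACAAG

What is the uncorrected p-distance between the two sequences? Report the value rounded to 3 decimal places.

The sequences differ at positions 2 (C/G), 4 (T/G), 5 (C/A), 8 (A/T), 9 (G/C), 11 (A/T), 14 (T/G), 18 (G/A).
There are 8 differences over 25 sites, so p = 8/25 = 0.320.

0.320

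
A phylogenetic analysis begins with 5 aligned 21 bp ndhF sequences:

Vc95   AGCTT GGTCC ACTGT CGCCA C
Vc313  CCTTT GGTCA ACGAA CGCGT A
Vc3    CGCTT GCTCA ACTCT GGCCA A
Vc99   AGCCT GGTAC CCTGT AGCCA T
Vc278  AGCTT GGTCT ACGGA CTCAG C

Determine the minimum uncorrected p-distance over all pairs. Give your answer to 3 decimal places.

0.238

Pairwise Hamming distances:
  Vc95 vs Vc313: 10
  Vc95 vs Vc3: 6
  Vc95 vs Vc99: 5
  Vc95 vs Vc278: 6
  Vc313 vs Vc3: 9
  Vc313 vs Vc99: 14
  Vc313 vs Vc278: 9
  Vc3 vs Vc99: 9
  Vc3 vs Vc278: 11
  Vc99 vs Vc278: 11
The smallest is 5 mismatches, between Vc95 and Vc99; p = 5/21 = 0.238.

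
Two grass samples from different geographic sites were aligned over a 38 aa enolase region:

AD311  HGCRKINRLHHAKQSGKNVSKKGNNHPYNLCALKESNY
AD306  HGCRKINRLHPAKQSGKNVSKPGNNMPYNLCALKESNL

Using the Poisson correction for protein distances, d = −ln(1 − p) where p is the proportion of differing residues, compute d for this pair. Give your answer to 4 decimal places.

0.1112

Differing sites — 11:H/P; 22:K/P; 26:H/M; 38:Y/L.
p = 4/38 = 0.105263.
d = −ln(1 − 0.105263) = −ln(0.894737) = 0.1112.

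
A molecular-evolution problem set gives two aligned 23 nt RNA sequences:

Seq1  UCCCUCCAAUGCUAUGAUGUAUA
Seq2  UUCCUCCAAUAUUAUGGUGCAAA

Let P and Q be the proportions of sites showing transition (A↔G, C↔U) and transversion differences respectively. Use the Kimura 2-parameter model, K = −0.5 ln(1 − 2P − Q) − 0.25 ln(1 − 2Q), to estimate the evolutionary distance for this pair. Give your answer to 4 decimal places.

0.3480

Differing sites — 2:C/U (Ti); 11:G/A (Ti); 12:C/U (Ti); 17:A/G (Ti); 20:U/C (Ti); 22:U/A (Tv).
Of the 6 differences, 5 transitions and 1 transversion over 23 sites: P = 5/23 = 0.217391, Q = 1/23 = 0.043478.
d = −0.5·ln(0.521740) − 0.25·ln(0.913044) = −0.5·(-0.650586) − 0.25·(-0.090971) = 0.3480.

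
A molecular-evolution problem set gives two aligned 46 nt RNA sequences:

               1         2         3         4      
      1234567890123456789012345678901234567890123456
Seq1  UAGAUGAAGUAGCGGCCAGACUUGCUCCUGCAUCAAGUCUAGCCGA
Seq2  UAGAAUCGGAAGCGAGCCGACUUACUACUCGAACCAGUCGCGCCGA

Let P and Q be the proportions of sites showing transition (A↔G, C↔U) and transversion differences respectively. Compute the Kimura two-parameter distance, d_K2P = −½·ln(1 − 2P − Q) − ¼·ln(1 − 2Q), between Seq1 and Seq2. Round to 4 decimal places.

Mismatches occur at site 5 (U↔A, transversion), site 6 (G↔U, transversion), site 7 (A↔C, transversion), site 8 (A↔G, transition), site 10 (U↔A, transversion), site 15 (G↔A, transition), site 16 (C↔G, transversion), site 18 (A↔C, transversion), site 24 (G↔A, transition), site 27 (C↔A, transversion), site 30 (G↔C, transversion), site 31 (C↔G, transversion), site 33 (U↔A, transversion), site 35 (A↔C, transversion), site 40 (U↔G, transversion), site 41 (A↔C, transversion).
Of the 16 differences, 3 transitions and 13 transversions over 46 sites: P = 3/46 = 0.065217, Q = 13/46 = 0.282609.
d = −0.5·ln(0.586957) − 0.25·ln(0.434782) = −0.5·(-0.532804) − 0.25·(-0.832911) = 0.4746.

0.4746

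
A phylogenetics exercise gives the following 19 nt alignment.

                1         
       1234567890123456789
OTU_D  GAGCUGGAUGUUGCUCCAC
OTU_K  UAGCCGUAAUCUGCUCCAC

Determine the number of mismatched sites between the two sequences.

6

The sequences differ at positions 1 (G/U), 5 (U/C), 7 (G/U), 9 (U/A), 10 (G/U), 11 (U/C).
That gives 6 mismatches out of 19 aligned sites, so the Hamming distance is 6.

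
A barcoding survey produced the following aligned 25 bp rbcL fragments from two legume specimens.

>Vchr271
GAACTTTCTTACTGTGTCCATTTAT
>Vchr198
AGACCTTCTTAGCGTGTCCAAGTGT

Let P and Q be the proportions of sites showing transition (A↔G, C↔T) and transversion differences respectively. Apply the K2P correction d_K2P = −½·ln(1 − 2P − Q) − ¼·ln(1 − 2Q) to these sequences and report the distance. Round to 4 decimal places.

0.4356

Mismatches occur at site 1 (G/A, transition), site 2 (A/G, transition), site 5 (T/C, transition), site 12 (C/G, transversion), site 13 (T/C, transition), site 21 (T/A, transversion), site 22 (T/G, transversion), site 24 (A/G, transition).
Of the 8 differences, 5 transitions and 3 transversions over 25 sites: P = 5/25 = 0.200000, Q = 3/25 = 0.120000.
d = −0.5·ln(0.480000) − 0.25·ln(0.760000) = −0.5·(-0.733969) − 0.25·(-0.274437) = 0.4356.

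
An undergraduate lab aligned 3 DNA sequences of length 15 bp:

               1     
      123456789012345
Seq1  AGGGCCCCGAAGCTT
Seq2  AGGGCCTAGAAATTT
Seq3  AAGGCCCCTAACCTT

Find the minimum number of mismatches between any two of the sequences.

3

Pairwise Hamming distances:
  Seq1 vs Seq2: 4
  Seq1 vs Seq3: 3
  Seq2 vs Seq3: 6
The smallest is 3, between Seq1 and Seq3.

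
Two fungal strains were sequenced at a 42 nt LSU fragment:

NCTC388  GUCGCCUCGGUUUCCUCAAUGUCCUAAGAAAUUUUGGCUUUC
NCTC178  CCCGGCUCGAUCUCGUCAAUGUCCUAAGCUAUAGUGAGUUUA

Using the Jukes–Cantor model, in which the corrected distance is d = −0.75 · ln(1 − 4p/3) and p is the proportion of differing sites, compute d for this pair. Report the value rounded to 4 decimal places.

Mismatches occur at site 1 (G/C), site 2 (U/C), site 5 (C/G), site 10 (G/A), site 12 (U/C), site 15 (C/G), site 29 (A/C), site 30 (A/U), site 33 (U/A), site 34 (U/G), site 37 (G/A), site 38 (C/G), site 42 (C/A).
p = 13/42 = 0.309524.
d = −0.75 · ln(1 − (4/3)·0.309524) = −0.75 · ln(0.587301) = −0.75 · (-0.532218) = 0.3992.

0.3992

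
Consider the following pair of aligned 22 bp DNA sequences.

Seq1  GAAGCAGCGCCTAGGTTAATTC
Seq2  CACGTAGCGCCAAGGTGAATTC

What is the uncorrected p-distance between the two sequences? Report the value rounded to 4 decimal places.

0.2273

Mismatches occur at site 1 (G↔C), site 3 (A↔C), site 5 (C↔T), site 12 (T↔A), site 17 (T↔G).
There are 5 differences over 22 sites, so p = 5/22 = 0.2273.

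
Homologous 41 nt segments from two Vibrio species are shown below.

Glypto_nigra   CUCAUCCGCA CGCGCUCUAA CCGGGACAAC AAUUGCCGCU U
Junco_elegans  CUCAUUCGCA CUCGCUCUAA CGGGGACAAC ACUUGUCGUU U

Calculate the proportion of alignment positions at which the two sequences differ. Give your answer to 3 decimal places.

Differing sites — 6:C/U; 12:G/U; 22:C/G; 32:A/C; 36:C/U; 39:C/U.
There are 6 differences over 41 sites, so p = 6/41 = 0.146.

0.146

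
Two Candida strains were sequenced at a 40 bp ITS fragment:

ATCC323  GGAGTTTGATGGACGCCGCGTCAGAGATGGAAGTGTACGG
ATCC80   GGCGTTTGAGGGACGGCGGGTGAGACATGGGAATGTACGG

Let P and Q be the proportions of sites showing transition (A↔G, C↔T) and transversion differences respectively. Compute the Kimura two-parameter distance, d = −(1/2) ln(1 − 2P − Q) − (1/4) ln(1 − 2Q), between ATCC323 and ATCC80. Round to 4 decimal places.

0.2330

Differing sites — 3:A/C (Tv); 10:T/G (Tv); 16:C/G (Tv); 19:C/G (Tv); 22:C/G (Tv); 26:G/C (Tv); 31:A/G (Ti); 33:G/A (Ti).
Of the 8 differences, 2 transitions and 6 transversions over 40 sites: P = 2/40 = 0.050000, Q = 6/40 = 0.150000.
d = −0.5·ln(0.750000) − 0.25·ln(0.700000) = −0.5·(-0.287682) − 0.25·(-0.356675) = 0.2330.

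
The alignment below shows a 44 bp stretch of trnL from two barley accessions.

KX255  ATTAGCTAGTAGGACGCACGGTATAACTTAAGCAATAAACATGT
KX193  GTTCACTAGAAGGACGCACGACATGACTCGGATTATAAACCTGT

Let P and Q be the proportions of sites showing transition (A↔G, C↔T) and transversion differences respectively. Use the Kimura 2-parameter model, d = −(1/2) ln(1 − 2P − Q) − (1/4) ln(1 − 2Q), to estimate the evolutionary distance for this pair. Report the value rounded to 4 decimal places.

The sequences differ at positions 1 (A/G, transition), 4 (A/C, transversion), 5 (G/A, transition), 10 (T/A, transversion), 21 (G/A, transition), 22 (T/C, transition), 25 (A/G, transition), 29 (T/C, transition), 30 (A/G, transition), 31 (A/G, transition), 32 (G/A, transition), 33 (C/T, transition), 34 (A/T, transversion), 41 (A/C, transversion).
Of the 14 differences, 10 transitions and 4 transversions over 44 sites: P = 10/44 = 0.227273, Q = 4/44 = 0.090909.
d = −0.5·ln(0.454545) − 0.25·ln(0.818182) = −0.5·(-0.788458) − 0.25·(-0.200670) = 0.4444.

0.4444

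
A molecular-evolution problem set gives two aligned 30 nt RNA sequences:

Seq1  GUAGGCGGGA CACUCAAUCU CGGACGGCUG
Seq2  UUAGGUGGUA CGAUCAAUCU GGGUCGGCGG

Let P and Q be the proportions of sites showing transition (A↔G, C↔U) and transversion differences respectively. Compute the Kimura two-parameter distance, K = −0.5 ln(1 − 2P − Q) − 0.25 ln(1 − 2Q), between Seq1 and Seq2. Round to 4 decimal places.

0.3304

The sequences differ at positions 1 (G/U, transversion), 6 (C/U, transition), 9 (G/U, transversion), 12 (A/G, transition), 13 (C/A, transversion), 21 (C/G, transversion), 24 (A/U, transversion), 29 (U/G, transversion).
Of the 8 differences, 2 transitions and 6 transversions over 30 sites: P = 2/30 = 0.066667, Q = 6/30 = 0.200000.
d = −0.5·ln(0.666666) − 0.25·ln(0.600000) = −0.5·(-0.405466) − 0.25·(-0.510826) = 0.3304.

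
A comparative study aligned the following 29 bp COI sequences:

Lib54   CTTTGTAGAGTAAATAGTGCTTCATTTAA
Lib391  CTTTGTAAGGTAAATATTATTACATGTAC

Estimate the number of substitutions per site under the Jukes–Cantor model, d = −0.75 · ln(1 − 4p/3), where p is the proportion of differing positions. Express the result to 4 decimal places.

0.3439

Mismatches occur at site 8 (G↔A), site 9 (A↔G), site 17 (G↔T), site 19 (G↔A), site 20 (C↔T), site 22 (T↔A), site 26 (T↔G), site 29 (A↔C).
p = 8/29 = 0.275862.
d = −0.75 · ln(1 − (4/3)·0.275862) = −0.75 · ln(0.632184) = −0.75 · (-0.458575) = 0.3439.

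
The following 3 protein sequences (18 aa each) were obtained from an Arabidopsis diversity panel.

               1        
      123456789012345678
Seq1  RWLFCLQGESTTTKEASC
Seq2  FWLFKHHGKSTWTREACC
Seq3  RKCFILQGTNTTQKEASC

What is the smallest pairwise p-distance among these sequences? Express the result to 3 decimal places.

Pairwise Hamming distances:
  Seq1 vs Seq2: 8
  Seq1 vs Seq3: 6
  Seq2 vs Seq3: 12
The smallest is 6 mismatches, between Seq1 and Seq3; p = 6/18 = 0.333.

0.333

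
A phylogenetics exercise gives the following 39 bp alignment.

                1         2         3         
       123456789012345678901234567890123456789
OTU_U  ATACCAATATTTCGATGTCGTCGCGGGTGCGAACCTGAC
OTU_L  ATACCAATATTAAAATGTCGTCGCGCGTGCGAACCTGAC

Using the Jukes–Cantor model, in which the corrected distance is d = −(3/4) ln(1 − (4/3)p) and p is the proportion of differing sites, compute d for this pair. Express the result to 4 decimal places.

0.1103

Differing sites — 12:T/A; 13:C/A; 14:G/A; 26:G/C.
p = 4/39 = 0.102564.
d = −0.75 · ln(1 − (4/3)·0.102564) = −0.75 · ln(0.863248) = −0.75 · (-0.147053) = 0.1103.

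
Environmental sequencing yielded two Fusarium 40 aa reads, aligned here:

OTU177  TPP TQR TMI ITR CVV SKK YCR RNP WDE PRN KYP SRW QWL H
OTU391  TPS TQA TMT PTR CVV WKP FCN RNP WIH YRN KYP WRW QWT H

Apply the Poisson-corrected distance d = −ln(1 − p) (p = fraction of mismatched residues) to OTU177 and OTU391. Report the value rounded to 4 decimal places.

0.3930

Differing sites — 3:P/S; 6:R/A; 9:I/T; 10:I/P; 16:S/W; 18:K/P; 19:Y/F; 21:R/N; 26:D/I; 27:E/H; 28:P/Y; 34:S/W; 39:L/T.
p = 13/40 = 0.325000.
d = −ln(1 − 0.325000) = −ln(0.675000) = 0.3930.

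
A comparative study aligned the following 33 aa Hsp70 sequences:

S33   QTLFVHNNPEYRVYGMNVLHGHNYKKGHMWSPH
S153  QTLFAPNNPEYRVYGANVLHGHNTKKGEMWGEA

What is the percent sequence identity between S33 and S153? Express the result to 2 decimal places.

Differing sites — 5:V/A; 6:H/P; 16:M/A; 24:Y/T; 28:H/E; 31:S/G; 32:P/E; 33:H/A.
25 of the 33 sites match, so the percent identity is 25/33 × 100 = 75.76%.

75.76%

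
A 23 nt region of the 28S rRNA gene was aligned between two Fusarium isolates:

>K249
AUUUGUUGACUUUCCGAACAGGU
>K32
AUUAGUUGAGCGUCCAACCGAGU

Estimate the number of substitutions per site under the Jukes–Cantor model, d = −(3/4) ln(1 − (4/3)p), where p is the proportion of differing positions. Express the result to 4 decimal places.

The sequences differ at positions 4 (U/A), 10 (C/G), 11 (U/C), 12 (U/G), 16 (G/A), 18 (A/C), 20 (A/G), 21 (G/A).
p = 8/23 = 0.347826.
d = −0.75 · ln(1 − (4/3)·0.347826) = −0.75 · ln(0.536232) = −0.75 · (-0.623188) = 0.4674.

0.4674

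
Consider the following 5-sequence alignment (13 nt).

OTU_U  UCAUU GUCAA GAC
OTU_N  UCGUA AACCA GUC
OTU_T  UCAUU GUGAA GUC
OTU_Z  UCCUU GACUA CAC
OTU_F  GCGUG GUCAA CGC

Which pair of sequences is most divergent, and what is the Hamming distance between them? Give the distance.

7

Pairwise Hamming distances:
  OTU_U vs OTU_N: 6
  OTU_U vs OTU_T: 2
  OTU_U vs OTU_Z: 4
  OTU_U vs OTU_F: 5
  OTU_N vs OTU_T: 6
  OTU_N vs OTU_Z: 6
  OTU_N vs OTU_F: 7
  OTU_T vs OTU_Z: 6
  OTU_T vs OTU_F: 6
  OTU_Z vs OTU_F: 6
The largest is 7, between OTU_N and OTU_F.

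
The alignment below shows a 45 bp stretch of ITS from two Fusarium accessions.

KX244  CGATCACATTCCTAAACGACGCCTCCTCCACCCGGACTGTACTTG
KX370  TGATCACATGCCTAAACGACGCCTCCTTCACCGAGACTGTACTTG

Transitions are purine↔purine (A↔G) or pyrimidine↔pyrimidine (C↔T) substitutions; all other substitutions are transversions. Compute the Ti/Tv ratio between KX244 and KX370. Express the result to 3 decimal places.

1.500

Mismatches occur at site 1 (C/T, transition), site 10 (T/G, transversion), site 28 (C/T, transition), site 33 (C/G, transversion), site 34 (G/A, transition).
Of the 5 differences, 3 transitions and 2 transversions, so Ti/Tv = 3/2 = 1.500.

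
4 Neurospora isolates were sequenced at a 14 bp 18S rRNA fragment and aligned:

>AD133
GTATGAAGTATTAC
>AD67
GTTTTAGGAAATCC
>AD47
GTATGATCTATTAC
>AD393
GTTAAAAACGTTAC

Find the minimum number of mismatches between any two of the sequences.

Pairwise Hamming distances:
  AD133 vs AD67: 6
  AD133 vs AD47: 2
  AD133 vs AD393: 6
  AD67 vs AD47: 7
  AD67 vs AD393: 8
  AD47 vs AD393: 7
The smallest is 2, between AD133 and AD47.

2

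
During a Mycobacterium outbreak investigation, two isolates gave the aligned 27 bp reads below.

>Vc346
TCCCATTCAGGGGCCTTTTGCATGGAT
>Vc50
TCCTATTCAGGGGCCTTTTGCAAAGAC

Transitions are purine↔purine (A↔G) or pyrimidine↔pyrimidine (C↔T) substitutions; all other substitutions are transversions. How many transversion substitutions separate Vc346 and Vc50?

1

Differing sites — 4:C/T (Ti); 23:T/A (Tv); 24:G/A (Ti); 27:T/C (Ti).
Of the 4 differences, 3 transitions and 1 transversion, so the answer is 1.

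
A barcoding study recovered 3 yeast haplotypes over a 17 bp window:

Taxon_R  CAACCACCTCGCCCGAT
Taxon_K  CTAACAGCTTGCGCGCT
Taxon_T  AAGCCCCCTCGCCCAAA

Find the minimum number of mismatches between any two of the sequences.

Pairwise Hamming distances:
  Taxon_R vs Taxon_K: 6
  Taxon_R vs Taxon_T: 5
  Taxon_K vs Taxon_T: 11
The smallest is 5, between Taxon_R and Taxon_T.

5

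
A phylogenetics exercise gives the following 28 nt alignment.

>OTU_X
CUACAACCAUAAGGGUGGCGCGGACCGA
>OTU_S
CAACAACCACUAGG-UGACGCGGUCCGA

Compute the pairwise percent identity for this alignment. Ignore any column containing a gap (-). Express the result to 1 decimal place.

Excluding the 1 gap column leaves 27 comparable sites.
The sequences differ at positions 2 (U/A), 10 (U/C), 11 (A/U), 18 (G/A), 24 (A/U).
22 of the 27 comparable sites match, so the percent identity is 22/27 × 100 = 81.5%.

81.5%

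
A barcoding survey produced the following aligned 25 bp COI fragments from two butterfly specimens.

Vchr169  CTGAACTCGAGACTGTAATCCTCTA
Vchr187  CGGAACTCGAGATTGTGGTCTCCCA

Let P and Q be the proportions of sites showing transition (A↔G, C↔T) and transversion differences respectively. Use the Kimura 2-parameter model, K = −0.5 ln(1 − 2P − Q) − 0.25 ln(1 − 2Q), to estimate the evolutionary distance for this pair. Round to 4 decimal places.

Differing sites — 2:T/G (Tv); 13:C/T (Ti); 17:A/G (Ti); 18:A/G (Ti); 21:C/T (Ti); 22:T/C (Ti); 24:T/C (Ti).
Of the 7 differences, 6 transitions and 1 transversion over 25 sites: P = 6/25 = 0.240000, Q = 1/25 = 0.040000.
d = −0.5·ln(0.480000) − 0.25·ln(0.920000) = −0.5·(-0.733969) − 0.25·(-0.083382) = 0.3878.

0.3878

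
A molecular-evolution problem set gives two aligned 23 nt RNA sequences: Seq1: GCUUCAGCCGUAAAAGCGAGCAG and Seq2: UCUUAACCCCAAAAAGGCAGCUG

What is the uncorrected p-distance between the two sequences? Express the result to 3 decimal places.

0.348

Mismatches occur at site 1 (G↔U), site 5 (C↔A), site 7 (G↔C), site 10 (G↔C), site 11 (U↔A), site 17 (C↔G), site 18 (G↔C), site 22 (A↔U).
There are 8 differences over 23 sites, so p = 8/23 = 0.348.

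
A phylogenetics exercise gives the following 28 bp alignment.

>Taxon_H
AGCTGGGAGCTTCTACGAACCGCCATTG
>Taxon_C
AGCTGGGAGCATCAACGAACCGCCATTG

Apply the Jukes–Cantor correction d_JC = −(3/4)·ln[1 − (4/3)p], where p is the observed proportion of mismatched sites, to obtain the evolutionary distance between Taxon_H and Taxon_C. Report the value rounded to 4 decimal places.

Mismatches occur at site 11 (T/A), site 14 (T/A).
p = 2/28 = 0.071429.
d = −0.75 · ln(1 − (4/3)·0.071429) = −0.75 · ln(0.904761) = −0.75 · (-0.100084) = 0.0751.

0.0751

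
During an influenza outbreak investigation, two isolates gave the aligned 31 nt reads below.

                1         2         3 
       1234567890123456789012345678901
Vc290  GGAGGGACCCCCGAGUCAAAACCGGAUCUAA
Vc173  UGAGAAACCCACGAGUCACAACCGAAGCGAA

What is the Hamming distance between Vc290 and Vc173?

8

Differing sites — 1:G/U; 5:G/A; 6:G/A; 11:C/A; 19:A/C; 25:G/A; 27:U/G; 29:U/G.
That gives 8 mismatches out of 31 aligned sites, so the Hamming distance is 8.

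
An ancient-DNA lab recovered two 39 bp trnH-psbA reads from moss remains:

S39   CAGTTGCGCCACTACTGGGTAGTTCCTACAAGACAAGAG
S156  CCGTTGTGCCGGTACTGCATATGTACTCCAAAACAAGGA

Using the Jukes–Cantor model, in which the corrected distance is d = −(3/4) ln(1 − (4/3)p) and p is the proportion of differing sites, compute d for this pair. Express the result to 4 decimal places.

Differing sites — 2:A/C; 7:C/T; 11:A/G; 12:C/G; 18:G/C; 19:G/A; 22:G/T; 23:T/G; 25:C/A; 28:A/C; 32:G/A; 38:A/G; 39:G/A.
p = 13/39 = 0.333333.
d = −0.75 · ln(1 − (4/3)·0.333333) = −0.75 · ln(0.555556) = −0.75 · (-0.587786) = 0.4408.

0.4408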